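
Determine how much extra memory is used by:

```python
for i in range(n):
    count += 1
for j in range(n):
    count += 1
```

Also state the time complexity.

Space complexity: O(1).
Only a constant amount of auxiliary storage is used; nothing grows with n.
Time complexity: O(n).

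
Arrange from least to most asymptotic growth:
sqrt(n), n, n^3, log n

Ordered by growth rate: log n < sqrt(n) < n < n^3.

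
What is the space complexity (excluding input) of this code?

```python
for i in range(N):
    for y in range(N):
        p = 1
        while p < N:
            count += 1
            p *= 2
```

Space complexity: O(1).
Only a constant amount of auxiliary storage is used; nothing grows with n.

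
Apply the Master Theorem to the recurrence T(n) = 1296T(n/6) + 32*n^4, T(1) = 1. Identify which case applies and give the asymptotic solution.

a=1296, b=6, f(n)=32*n^4.
log_6(1296) = 4, so n^(log_b(a)) = n^4.
f(n) = Theta(n^4), so Case 2 applies.
T(n) = Theta(n^4 log n).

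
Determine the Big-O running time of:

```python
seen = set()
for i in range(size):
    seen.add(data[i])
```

Time complexity: O(n).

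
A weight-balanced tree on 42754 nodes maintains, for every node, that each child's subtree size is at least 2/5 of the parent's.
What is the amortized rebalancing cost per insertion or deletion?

With balance ratio 2/5, tree height is O(log_{5/2}(42754)) = O(log n). A rebalance at a node of size s costs O(s) but requires Omega(s) updates in that subtree to retrigger. Summed over the O(log n) ancestors of the touched leaf, amortized rebalancing is O(log n).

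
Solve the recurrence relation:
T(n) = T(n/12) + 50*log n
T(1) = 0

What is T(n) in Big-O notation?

Each of the log_12(n) levels adds O(log n). T(n) = O(log^2 n).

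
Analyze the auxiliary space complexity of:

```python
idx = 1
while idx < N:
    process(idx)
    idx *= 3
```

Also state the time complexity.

Space complexity: O(1).
Only a constant amount of auxiliary storage is used; nothing grows with n.
Time complexity: O(log n).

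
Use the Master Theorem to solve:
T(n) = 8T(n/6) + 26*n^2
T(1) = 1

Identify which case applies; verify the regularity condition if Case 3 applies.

a=8, b=6, f(n)=26*n^2.
log_6(8) = 1.161 < 2.
f(n) = Omega(n^(1.161+epsilon)) for some epsilon > 0, so Case 3 is the candidate.
Regularity: a*f(n/b) = 8*26*(n/6)^2 = (8/36)*26*n^2 <= c*f(n) with c = 8/36 < 1. Satisfied.
Case 3: T(n) = Theta(n^2).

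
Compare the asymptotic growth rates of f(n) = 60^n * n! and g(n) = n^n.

f(n) = 60^n * n! grows faster: by Stirling n! ~ sqrt(2 pi n)(n/e)^n, so 60^n n! / n^n ~ (60/e)^n sqrt(2 pi n) -> infinity since 60/e > 1.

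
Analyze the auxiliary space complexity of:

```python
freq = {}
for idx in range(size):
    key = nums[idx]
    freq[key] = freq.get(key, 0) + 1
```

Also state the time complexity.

Space complexity: O(n).
Auxiliary storage grows linearly with the input size n in the worst case.
Time complexity: O(n).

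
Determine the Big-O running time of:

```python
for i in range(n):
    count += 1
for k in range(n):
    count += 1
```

Time complexity: O(n).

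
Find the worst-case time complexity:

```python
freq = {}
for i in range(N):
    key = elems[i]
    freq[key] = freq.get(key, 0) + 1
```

Time complexity: O(n).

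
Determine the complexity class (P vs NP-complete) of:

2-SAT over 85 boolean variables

This problem is in P: 2-SAT is solvable in linear time via implication-graph SCCs.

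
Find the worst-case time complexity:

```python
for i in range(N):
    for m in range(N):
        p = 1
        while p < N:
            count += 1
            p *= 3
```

Time complexity: O(n^2 log n).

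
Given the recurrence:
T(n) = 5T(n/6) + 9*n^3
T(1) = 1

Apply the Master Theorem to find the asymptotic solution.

a=5, b=6, f(n)=9*n^3. log_6(5) = 0.8982 < 3. Case 3: T(n) = O(n^3).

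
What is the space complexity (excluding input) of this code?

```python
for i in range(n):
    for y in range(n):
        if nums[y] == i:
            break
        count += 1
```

Space complexity: O(1).
Only a constant amount of auxiliary storage is used; nothing grows with n.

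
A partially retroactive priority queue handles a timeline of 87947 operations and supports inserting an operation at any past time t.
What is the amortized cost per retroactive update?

Partially retroactive priority queues (Demaine-Iacono-Langerman) allow updates at past times with queries only at the present. With a balanced BST over the m = 87947 timeline events tracking bridges, each retroactive insert or delete is O(log m) amortized.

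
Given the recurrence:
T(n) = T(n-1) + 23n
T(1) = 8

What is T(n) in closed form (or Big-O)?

Unrolling: T(n) = 8 + 23*(2 + 3 + ... + n) = 8 + 23*(n(n+1)/2 - 1) = O(n^2).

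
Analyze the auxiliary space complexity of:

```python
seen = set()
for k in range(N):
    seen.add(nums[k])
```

Space complexity: O(n).
Auxiliary storage grows linearly with the input size n in the worst case.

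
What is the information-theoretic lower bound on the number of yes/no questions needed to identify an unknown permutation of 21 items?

There are 21! = 51090942171709440000 permutations. Each yes/no question gives at most 1 bit, so at least ceil(log_2(51090942171709440000)) = 66 questions are needed.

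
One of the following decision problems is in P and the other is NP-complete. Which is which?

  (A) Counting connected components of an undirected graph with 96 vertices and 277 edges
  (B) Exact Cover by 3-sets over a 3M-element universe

(A) is P: BFS/DFS visits each vertex and edge once: O(V+E).
(B) is NP-complete: one of Karp's 21 NP-complete problems.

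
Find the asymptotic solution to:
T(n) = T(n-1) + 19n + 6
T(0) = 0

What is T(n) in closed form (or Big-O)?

Dominant term in sum is 19*sum(i, i=1..n) = 19*n*(n+1)/2 = O(n^2).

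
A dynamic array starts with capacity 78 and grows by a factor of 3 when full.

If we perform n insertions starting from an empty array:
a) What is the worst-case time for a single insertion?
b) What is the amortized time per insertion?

(a) Worst-case single insertion: O(n) -- when the array is full at capacity c, the resize copies all c elements, and c can be Theta(n).
(b) Resizes happen at sizes 78, 234, 702, ... Total copy cost for n insertions: 78 + 234 + ... = O(n) (geometric series with ratio 1/3). Amortized cost per insertion: O(n)/n = O(1).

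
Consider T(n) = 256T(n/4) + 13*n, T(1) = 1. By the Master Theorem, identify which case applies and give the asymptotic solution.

a=256, b=4, f(n)=13*n.
log_4(256) = 4 > 1.
Since f(n) = O(n^1) is polynomially smaller than n^4, Case 1 applies.
T(n) = Theta(n^4).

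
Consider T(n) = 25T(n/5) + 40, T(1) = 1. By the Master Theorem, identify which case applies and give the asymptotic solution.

a=25, b=5, f(n)=40.
log_5(25) = 2 > 0.
Since f(n) = O(n^0) is polynomially smaller than n^2, Case 1 applies.
T(n) = Theta(n^2).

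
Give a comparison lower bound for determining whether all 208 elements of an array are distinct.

In the algebraic decision-tree model, the YES region for element distinctness on 208 elements has 208! connected components (one per ordering). Ben-Or's theorem then gives a lower bound of Omega(log(n!)) = Omega(n log n).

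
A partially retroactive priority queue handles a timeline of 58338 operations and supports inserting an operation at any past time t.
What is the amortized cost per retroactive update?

Partially retroactive priority queues (Demaine-Iacono-Langerman) allow updates at past times with queries only at the present. With a balanced BST over the m = 58338 timeline events tracking bridges, each retroactive insert or delete is O(log m) amortized.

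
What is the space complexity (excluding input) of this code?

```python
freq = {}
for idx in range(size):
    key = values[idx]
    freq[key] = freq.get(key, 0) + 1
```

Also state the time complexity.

Space complexity: O(n).
Auxiliary storage grows linearly with the input size n in the worst case.
Time complexity: O(n).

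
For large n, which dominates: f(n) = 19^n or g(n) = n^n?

g(n) = n^n grows faster: n^n / 19^n = (n/19)^n -> infinity once n > 19.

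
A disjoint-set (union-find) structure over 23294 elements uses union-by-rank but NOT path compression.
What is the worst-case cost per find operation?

Union-by-rank alone keeps every tree's height <= log_2(23294) ~= 14.5. Each find traverses from a node to its root, costing O(height) = O(log n). Without path compression this bound is tight.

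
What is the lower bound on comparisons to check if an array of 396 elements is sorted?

To verify 396 elements are sorted, we must compare each consecutive pair. Skipping any pair allows an adversary to swap them. Therefore 395 comparisons are necessary and sufficient.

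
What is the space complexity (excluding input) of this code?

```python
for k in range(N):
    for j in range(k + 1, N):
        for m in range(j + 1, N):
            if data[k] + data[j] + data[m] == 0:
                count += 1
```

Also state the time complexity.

Space complexity: O(1).
Only a constant amount of auxiliary storage is used; nothing grows with n.
Time complexity: O(n^3).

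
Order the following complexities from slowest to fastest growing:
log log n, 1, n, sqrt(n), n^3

Ordered by growth rate: 1 < log log n < sqrt(n) < n < n^3.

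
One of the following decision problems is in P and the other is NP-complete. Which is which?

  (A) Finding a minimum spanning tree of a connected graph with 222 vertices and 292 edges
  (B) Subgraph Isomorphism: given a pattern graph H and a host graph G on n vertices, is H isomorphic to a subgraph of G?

(A) is P: Kruskal's / Prim's algorithms run in polynomial time.
(B) is NP-complete: generalizes Clique and Hamiltonian Path (pattern size is part of the input).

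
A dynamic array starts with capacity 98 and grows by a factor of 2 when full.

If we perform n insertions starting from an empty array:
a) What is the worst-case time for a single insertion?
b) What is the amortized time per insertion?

(a) Worst-case single insertion: O(n) -- when the array is full at capacity c, the resize copies all c elements, and c can be Theta(n).
(b) Resizes happen at sizes 98, 196, 392, ... Total copy cost for n insertions: 98 + 196 + ... = O(n) (geometric series with ratio 1/2). Amortized cost per insertion: O(n)/n = O(1).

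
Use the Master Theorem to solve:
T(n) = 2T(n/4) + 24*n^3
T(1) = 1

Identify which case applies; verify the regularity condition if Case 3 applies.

a=2, b=4, f(n)=24*n^3.
log_4(2) = 0.5 < 3.
f(n) = Omega(n^(0.5+epsilon)) for some epsilon > 0, so Case 3 is the candidate.
Regularity: a*f(n/b) = 2*24*(n/4)^3 = (2/64)*24*n^3 <= c*f(n) with c = 2/64 < 1. Satisfied.
Case 3: T(n) = Theta(n^3).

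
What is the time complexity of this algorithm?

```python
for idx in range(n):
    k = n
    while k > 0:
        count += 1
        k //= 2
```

Time complexity: O(n log n).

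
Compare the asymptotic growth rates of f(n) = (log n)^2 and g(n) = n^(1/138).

g(n) = n^(1/138) grows faster: any positive power of n dominates any polylog.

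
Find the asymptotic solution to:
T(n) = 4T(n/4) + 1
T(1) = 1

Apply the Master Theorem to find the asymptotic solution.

a=4, b=4, f(n)=1. log_4(4) = 1. Case 1 of Master Theorem: T(n) = O(n^1).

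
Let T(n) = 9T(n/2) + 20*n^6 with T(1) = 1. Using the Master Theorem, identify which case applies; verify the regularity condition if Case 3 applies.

a=9, b=2, f(n)=20*n^6.
log_2(9) = 3.17 < 6.
f(n) = Omega(n^(3.17+epsilon)) for some epsilon > 0, so Case 3 is the candidate.
Regularity: a*f(n/b) = 9*20*(n/2)^6 = (9/64)*20*n^6 <= c*f(n) with c = 9/64 < 1. Satisfied.
Case 3: T(n) = Theta(n^6).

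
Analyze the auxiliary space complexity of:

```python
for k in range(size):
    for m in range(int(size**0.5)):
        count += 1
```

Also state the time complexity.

Space complexity: O(1).
Only a constant amount of auxiliary storage is used; nothing grows with n.
Time complexity: O(n * sqrt(n)).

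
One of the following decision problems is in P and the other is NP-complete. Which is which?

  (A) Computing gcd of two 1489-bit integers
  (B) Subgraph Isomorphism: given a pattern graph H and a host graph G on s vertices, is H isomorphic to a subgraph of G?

(A) is P: the Euclidean algorithm runs in polynomial time in the bit-length.
(B) is NP-complete: generalizes Clique and Hamiltonian Path (pattern size is part of the input).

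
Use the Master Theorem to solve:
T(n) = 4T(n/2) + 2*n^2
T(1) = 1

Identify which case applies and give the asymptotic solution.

a=4, b=2, f(n)=2*n^2.
log_2(4) = 2, so n^(log_b(a)) = n^2.
f(n) = Theta(n^2), so Case 2 applies.
T(n) = Theta(n^2 log n).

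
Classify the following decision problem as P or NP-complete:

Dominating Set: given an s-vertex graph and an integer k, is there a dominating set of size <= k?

This problem is NP-complete: reduces from Set Cover (with k part of the input).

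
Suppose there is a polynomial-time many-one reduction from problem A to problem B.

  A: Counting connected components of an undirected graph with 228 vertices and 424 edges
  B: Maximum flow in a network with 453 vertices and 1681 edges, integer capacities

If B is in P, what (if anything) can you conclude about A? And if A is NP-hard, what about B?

A poly-time reduction A <=_p B means any A-instance can be transformed to a B-instance in poly time.
If B is in P: compose the reduction with B's poly-time algorithm to solve A in poly time, so A is in P.
If A is NP-hard: every NP problem reduces to A, which reduces to B; composing reductions, every NP problem reduces to B, so B is NP-hard.
(Here in fact A is P and B is P.)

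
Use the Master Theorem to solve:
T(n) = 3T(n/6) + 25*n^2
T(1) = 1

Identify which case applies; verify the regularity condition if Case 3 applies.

a=3, b=6, f(n)=25*n^2.
log_6(3) = 0.6131 < 2.
f(n) = Omega(n^(0.6131+epsilon)) for some epsilon > 0, so Case 3 is the candidate.
Regularity: a*f(n/b) = 3*25*(n/6)^2 = (3/36)*25*n^2 <= c*f(n) with c = 3/36 < 1. Satisfied.
Case 3: T(n) = Theta(n^2).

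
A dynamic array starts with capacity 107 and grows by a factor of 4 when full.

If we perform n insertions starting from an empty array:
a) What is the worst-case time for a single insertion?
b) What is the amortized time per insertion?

(a) Worst-case single insertion: O(n) -- when the array is full at capacity c, the resize copies all c elements, and c can be Theta(n).
(b) Resizes happen at sizes 107, 428, 1712, ... Total copy cost for n insertions: 107 + 428 + ... = O(n) (geometric series with ratio 1/4). Amortized cost per insertion: O(n)/n = O(1).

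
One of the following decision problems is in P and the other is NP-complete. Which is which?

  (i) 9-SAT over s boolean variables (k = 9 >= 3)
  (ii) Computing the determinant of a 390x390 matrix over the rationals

(i) is NP-complete: 3-SAT is NP-complete (Cook-Levin); k-SAT for k>=3 reduces from 3-SAT.
(ii) is P: Gaussian elimination runs in O(n^3).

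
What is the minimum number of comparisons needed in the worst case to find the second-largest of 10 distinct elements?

Lower bound: finding the max needs 10-1 comparisons. By the adversary weight-doubling argument, the max must personally win >= ceil(log_2(10)) = 4 comparisons; the 2nd-largest is among those 4 losers, needing 4-1 more comparisons. Total >= 10-1 + 4-1 = 12. A balanced knockout tournament achieves this.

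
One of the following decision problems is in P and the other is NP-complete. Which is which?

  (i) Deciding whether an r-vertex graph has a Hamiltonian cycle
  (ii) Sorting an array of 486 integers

(i) is NP-complete: one of Karp's 21 NP-complete problems.
(ii) is P: merge sort runs in O(n log n).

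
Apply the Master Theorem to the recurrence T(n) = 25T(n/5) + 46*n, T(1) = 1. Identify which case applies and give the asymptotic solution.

a=25, b=5, f(n)=46*n.
log_5(25) = 2 > 1.
Since f(n) = O(n^1) is polynomially smaller than n^2, Case 1 applies.
T(n) = Theta(n^2).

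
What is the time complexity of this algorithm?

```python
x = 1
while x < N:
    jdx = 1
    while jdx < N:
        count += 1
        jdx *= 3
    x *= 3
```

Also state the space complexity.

Time complexity: O(log^2 n).
Space complexity: O(1).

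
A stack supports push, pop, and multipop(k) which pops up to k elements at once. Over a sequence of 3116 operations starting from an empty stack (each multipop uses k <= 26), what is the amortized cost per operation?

Each element is pushed exactly once and popped at most once (whether by pop or as part of a multipop). So the total number of individual pops over the whole sequence is at most the number of pushes, which is at most 3116. Total work <= 2 * 3116, hence O(1) amortized per operation.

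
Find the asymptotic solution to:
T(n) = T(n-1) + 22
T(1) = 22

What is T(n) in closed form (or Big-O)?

Unrolling: T(n) = T(n-1) + 22 = T(n-2) + 2*22 = ... = T(1) + (n-1)*22 = 22 + (n-1)*22 = 22n.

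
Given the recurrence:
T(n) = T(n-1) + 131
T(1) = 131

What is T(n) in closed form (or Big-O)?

Unrolling: T(n) = T(n-1) + 131 = T(n-2) + 2*131 = ... = T(1) + (n-1)*131 = 131 + (n-1)*131 = 131n.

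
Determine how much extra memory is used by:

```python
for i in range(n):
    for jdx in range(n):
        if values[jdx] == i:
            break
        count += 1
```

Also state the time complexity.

Space complexity: O(1).
Only a constant amount of auxiliary storage is used; nothing grows with n.
Time complexity: O(n^2).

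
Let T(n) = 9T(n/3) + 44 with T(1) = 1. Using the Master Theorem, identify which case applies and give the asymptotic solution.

a=9, b=3, f(n)=44.
log_3(9) = 2 > 0.
Since f(n) = O(n^0) is polynomially smaller than n^2, Case 1 applies.
T(n) = Theta(n^2).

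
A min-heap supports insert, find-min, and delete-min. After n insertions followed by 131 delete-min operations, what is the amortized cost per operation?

Insert takes O(log n) worst case. Delete-min takes O(log n). Over a sequence of n inserts and 131 delete-mins, total cost is O((n + 131) log n). Amortized per operation: O(log n).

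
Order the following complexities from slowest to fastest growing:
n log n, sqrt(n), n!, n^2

Ordered by growth rate: sqrt(n) < n log n < n^2 < n!.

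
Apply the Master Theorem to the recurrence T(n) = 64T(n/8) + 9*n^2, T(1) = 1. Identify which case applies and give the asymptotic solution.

a=64, b=8, f(n)=9*n^2.
log_8(64) = 2, so n^(log_b(a)) = n^2.
f(n) = Theta(n^2), so Case 2 applies.
T(n) = Theta(n^2 log n).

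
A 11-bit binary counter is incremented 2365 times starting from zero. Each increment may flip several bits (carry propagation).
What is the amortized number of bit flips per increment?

Bit i flips on every 2^i-th increment, so over 2365 increments bit i flips floor(2365/2^i) times. Summing over i: total flips < 2 * 2365. Amortized: < 2 = O(1) per increment.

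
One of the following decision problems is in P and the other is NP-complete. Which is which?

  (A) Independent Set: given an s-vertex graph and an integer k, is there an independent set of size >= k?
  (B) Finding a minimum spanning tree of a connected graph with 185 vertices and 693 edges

(A) is NP-complete: complement of Clique (with k part of the input).
(B) is P: Kruskal's / Prim's algorithms run in polynomial time.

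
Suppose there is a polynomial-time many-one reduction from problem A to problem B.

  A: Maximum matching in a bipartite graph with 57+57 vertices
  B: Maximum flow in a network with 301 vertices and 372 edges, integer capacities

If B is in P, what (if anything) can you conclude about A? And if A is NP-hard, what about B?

A poly-time reduction A <=_p B means any A-instance can be transformed to a B-instance in poly time.
If B is in P: compose the reduction with B's poly-time algorithm to solve A in poly time, so A is in P.
If A is NP-hard: every NP problem reduces to A, which reduces to B; composing reductions, every NP problem reduces to B, so B is NP-hard.
(Here in fact A is P and B is P.)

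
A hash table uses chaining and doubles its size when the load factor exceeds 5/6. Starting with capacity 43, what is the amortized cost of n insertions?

Rehashing occurs when load exceeds 5/6. Total rehash cost is geometric series summing to O(n). Each insertion itself is O(1). Amortized: O(1).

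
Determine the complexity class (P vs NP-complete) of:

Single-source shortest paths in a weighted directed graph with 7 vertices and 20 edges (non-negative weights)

This problem is in P: Dijkstra's algorithm runs in O((V+E) log V).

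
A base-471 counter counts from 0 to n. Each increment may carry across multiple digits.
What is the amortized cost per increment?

Digit at position i changes every 471^i increments. Total digit changes over n increments: n * 471/(471-1) = O(n). Amortized: O(1).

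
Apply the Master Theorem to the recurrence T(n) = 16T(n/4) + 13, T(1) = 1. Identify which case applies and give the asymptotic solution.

a=16, b=4, f(n)=13.
log_4(16) = 2 > 0.
Since f(n) = O(n^0) is polynomially smaller than n^2, Case 1 applies.
T(n) = Theta(n^2).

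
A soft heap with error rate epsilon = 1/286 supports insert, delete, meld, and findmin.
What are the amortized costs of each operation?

Soft heaps (Chazelle) allow up to an epsilon = 1/286 fraction of elements to have corrupted (raised) keys. Insert is O(log(1/epsilon)) = O(log 286) amortized -- the structure maintains heap-ordered binary trees of rank bounded by O(log(1/epsilon)). Meld concatenates root lists: O(1) amortized. Delete and findmin are O(1) amortized.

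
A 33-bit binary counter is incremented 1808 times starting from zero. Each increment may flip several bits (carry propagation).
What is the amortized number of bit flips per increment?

Bit i flips on every 2^i-th increment, so over 1808 increments bit i flips floor(1808/2^i) times. Summing over i: total flips < 2 * 1808. Amortized: < 2 = O(1) per increment.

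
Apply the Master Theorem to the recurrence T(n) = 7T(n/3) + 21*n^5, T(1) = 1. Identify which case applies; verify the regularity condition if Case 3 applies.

a=7, b=3, f(n)=21*n^5.
log_3(7) = 1.771 < 5.
f(n) = Omega(n^(1.771+epsilon)) for some epsilon > 0, so Case 3 is the candidate.
Regularity: a*f(n/b) = 7*21*(n/3)^5 = (7/243)*21*n^5 <= c*f(n) with c = 7/243 < 1. Satisfied.
Case 3: T(n) = Theta(n^5).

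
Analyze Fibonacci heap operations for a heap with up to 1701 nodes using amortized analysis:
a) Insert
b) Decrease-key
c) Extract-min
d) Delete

Fibonacci heaps use lazy consolidation. Potential function Phi = t + 2m (t = number of trees, m = marked nodes).
- Insert: O(1) actual, Delta Phi = +1 (one new tree) => O(1) amortized.
- Decrease-key: with c cascading cuts, actual cost is O(c); Delta Phi <= c - 2(c-1) + 2 = 4 - c (c new trees; >= c-1 marks cleared; <= 1 new mark). Amortized O(c) + (4 - c) = O(1).
- Extract-min: O(D(n) + t) actual; consolidation drops t to <= D(n)+1, so Delta Phi pays for the t term. D(n) = O(log n) for n = 1701 => O(log n) amortized.
- Delete: decrease-key to -inf then extract-min = O(log n).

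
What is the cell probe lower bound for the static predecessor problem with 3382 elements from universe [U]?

The Patrascu-Thorup lower bound shows any data structure on n = 3382 elements using O(n * polylog(n)) space requires Omega(log log U) query time. van Emde Boas trees achieve O(log log U) with O(U) space.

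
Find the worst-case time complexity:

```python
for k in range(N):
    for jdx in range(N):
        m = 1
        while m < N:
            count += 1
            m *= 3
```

Time complexity: O(n^2 log n).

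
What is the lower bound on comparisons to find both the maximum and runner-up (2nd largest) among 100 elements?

Lower bound: finding the max needs 100-1 comparisons. By an adversary weight-doubling argument, the maximum element must personally win at least ceil(log_2(100)) = 7 comparisons in any correct algorithm. The 2nd largest is among those 7 direct losers, and distinguishing it requires 7-1 more comparisons. Total >= 100-1 + 7-1 = 105. A balanced tournament achieves this bound exactly.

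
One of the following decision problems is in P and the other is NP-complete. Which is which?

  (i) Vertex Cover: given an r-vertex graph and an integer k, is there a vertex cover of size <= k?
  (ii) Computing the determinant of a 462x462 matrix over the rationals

(i) is NP-complete: one of Karp's 21 NP-complete problems (with k part of the input; for any fixed constant k it is in P).
(ii) is P: Gaussian elimination runs in O(n^3).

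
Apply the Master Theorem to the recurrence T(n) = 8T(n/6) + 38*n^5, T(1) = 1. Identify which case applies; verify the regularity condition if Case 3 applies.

a=8, b=6, f(n)=38*n^5.
log_6(8) = 1.161 < 5.
f(n) = Omega(n^(1.161+epsilon)) for some epsilon > 0, so Case 3 is the candidate.
Regularity: a*f(n/b) = 8*38*(n/6)^5 = (8/7776)*38*n^5 <= c*f(n) with c = 8/7776 < 1. Satisfied.
Case 3: T(n) = Theta(n^5).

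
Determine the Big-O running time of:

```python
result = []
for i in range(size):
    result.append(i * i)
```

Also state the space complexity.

Time complexity: O(n).
Space complexity: O(n).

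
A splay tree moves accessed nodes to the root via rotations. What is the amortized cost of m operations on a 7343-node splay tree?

Using a potential function Phi = sum of log(size of subtree) for each node, each splay operation has amortized cost O(log n) where n = 7343. Bad individual operations (O(n)) are offset by decreased potential.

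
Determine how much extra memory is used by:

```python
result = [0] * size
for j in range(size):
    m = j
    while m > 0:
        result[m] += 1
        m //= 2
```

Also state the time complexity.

Space complexity: O(n).
Auxiliary storage grows linearly with the input size n in the worst case.
Time complexity: O(n log n).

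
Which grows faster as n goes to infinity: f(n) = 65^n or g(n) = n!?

g(n) = n! grows faster: n!/65^n -> infinity by Stirling.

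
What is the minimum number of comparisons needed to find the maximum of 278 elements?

Finding the maximum requires 277 comparisons. Each comparison eliminates exactly one candidate. With 278 candidates, we need 277 eliminations.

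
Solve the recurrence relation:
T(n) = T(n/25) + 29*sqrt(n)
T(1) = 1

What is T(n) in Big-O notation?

Each level contributes sqrt(n/25^k). Geometric series with ratio 1/sqrt(25) < 1 sums to O(sqrt(n)).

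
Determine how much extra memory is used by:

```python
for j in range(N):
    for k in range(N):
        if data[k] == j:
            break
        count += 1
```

Space complexity: O(1).
Only a constant amount of auxiliary storage is used; nothing grows with n.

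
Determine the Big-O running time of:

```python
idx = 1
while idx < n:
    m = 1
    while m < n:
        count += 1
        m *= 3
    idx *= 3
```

Time complexity: O(log^2 n).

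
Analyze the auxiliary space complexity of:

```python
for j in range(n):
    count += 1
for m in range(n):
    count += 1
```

Space complexity: O(1).
Only a constant amount of auxiliary storage is used; nothing grows with n.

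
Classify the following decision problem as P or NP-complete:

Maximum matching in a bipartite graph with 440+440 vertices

This problem is in P: Hopcroft-Karp runs in O(E sqrt(V)).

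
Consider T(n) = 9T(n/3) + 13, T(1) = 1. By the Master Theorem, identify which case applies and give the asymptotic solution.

a=9, b=3, f(n)=13.
log_3(9) = 2 > 0.
Since f(n) = O(n^0) is polynomially smaller than n^2, Case 1 applies.
T(n) = Theta(n^2).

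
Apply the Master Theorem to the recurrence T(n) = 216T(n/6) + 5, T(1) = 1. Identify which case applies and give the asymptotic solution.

a=216, b=6, f(n)=5.
log_6(216) = 3 > 0.
Since f(n) = O(n^0) is polynomially smaller than n^3, Case 1 applies.
T(n) = Theta(n^3).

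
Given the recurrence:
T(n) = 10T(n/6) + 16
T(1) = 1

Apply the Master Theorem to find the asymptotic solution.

a=10, b=6, f(n)=16. log_6(10) = 1.285. Case 1 of Master Theorem: T(n) = O(n^1.285).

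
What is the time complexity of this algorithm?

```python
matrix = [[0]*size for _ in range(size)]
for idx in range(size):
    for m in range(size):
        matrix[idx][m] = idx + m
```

Time complexity: O(n^2).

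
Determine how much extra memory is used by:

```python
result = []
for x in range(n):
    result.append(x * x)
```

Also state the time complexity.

Space complexity: O(n).
Auxiliary storage grows linearly with the input size n in the worst case.
Time complexity: O(n).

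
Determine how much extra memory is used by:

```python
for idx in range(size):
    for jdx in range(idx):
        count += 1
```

Space complexity: O(1).
Only a constant amount of auxiliary storage is used; nothing grows with n.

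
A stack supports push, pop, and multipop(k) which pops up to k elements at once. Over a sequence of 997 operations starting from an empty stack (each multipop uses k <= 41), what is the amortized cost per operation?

Each element is pushed exactly once and popped at most once (whether by pop or as part of a multipop). So the total number of individual pops over the whole sequence is at most the number of pushes, which is at most 997. Total work <= 2 * 997, hence O(1) amortized per operation.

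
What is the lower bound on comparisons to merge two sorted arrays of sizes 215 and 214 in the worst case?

Adversary: with |215 - 214| <= 1 the inputs can be fully interleaved so that every adjacent pair in the merged output comes from different arrays. Then each of the 428 adjacent pairs must be directly compared, or the algorithm cannot determine their relative order. Standard merge meets this bound.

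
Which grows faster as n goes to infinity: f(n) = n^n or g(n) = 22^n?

f(n) = n^n grows faster: n^n / 22^n = (n/22)^n -> infinity once n > 22.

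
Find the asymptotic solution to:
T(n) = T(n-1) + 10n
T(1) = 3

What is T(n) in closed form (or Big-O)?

Unrolling: T(n) = 3 + 10*(2 + 3 + ... + n) = 3 + 10*(n(n+1)/2 - 1) = O(n^2).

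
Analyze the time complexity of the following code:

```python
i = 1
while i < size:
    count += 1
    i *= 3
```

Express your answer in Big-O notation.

Time complexity: O(log n).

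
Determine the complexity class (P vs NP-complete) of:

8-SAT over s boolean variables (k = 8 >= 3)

This problem is NP-complete: 3-SAT is NP-complete (Cook-Levin); k-SAT for k>=3 reduces from 3-SAT.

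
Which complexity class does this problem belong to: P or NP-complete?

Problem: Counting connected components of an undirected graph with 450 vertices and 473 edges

This problem is in P: BFS/DFS visits each vertex and edge once: O(V+E).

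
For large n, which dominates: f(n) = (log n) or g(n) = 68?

f(n) = (log n) grows faster: any unbounded function dominates a constant.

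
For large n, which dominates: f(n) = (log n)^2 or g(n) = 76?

f(n) = (log n)^2 grows faster: any unbounded function dominates a constant.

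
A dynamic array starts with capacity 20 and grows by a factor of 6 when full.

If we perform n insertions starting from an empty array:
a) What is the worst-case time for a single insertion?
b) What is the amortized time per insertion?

(a) Worst-case single insertion: O(n) -- when the array is full at capacity c, the resize copies all c elements, and c can be Theta(n).
(b) Resizes happen at sizes 20, 120, 720, ... Total copy cost for n insertions: 20 + 120 + ... = O(n) (geometric series with ratio 1/6). Amortized cost per insertion: O(n)/n = O(1).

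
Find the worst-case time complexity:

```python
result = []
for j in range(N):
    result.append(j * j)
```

Time complexity: O(n).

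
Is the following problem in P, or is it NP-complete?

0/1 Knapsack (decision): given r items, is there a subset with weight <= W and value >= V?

This problem is NP-complete: reduces from Subset Sum.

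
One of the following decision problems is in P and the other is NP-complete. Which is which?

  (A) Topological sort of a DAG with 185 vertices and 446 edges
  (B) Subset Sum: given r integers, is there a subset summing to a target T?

(A) is P: DFS-based topological sort runs in O(V+E).
(B) is NP-complete: one of Karp's 21 NP-complete problems.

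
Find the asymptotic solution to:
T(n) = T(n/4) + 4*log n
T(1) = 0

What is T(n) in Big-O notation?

Each of the log_4(n) levels adds O(log n). T(n) = O(log^2 n).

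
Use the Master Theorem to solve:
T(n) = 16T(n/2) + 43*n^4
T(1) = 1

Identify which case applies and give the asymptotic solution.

a=16, b=2, f(n)=43*n^4.
log_2(16) = 4, so n^(log_b(a)) = n^4.
f(n) = Theta(n^4), so Case 2 applies.
T(n) = Theta(n^4 log n).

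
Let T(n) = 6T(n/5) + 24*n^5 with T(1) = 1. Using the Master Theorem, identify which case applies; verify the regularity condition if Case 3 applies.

a=6, b=5, f(n)=24*n^5.
log_5(6) = 1.113 < 5.
f(n) = Omega(n^(1.113+epsilon)) for some epsilon > 0, so Case 3 is the candidate.
Regularity: a*f(n/b) = 6*24*(n/5)^5 = (6/3125)*24*n^5 <= c*f(n) with c = 6/3125 < 1. Satisfied.
Case 3: T(n) = Theta(n^5).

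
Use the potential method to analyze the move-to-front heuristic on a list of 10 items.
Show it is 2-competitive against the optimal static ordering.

Let Phi = number of inversions between the MTF list and the optimal static list (0 <= Phi <= C(10,2)). Accessing an element at MTF position k and optimal position j: the move-to-front destroys all k-1 inversions in front of it that are not in front in optimal (>= k-j of them) and creates at most j-1 new ones. Amortized cost <= k + (j-1) - (k-j) = 2j - 1 <= 2 * optimal cost.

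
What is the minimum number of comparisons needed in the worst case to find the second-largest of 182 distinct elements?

Lower bound: finding the max needs 182-1 comparisons. By the adversary weight-doubling argument, the max must personally win >= ceil(log_2(182)) = 8 comparisons; the 2nd-largest is among those 8 losers, needing 8-1 more comparisons. Total >= 182-1 + 8-1 = 188. A balanced knockout tournament achieves this.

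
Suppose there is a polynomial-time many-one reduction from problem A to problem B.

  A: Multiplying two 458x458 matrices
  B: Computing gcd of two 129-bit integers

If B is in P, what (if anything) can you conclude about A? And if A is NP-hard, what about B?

A poly-time reduction A <=_p B means any A-instance can be transformed to a B-instance in poly time.
If B is in P: compose the reduction with B's poly-time algorithm to solve A in poly time, so A is in P.
If A is NP-hard: every NP problem reduces to A, which reduces to B; composing reductions, every NP problem reduces to B, so B is NP-hard.
(Here in fact A is P and B is P.)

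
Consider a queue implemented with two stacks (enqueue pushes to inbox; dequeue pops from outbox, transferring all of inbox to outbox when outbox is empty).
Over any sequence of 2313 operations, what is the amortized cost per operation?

Each element is pushed to inbox once, popped once, pushed to outbox once, and popped once: 4 unit operations over its lifetime. Over 2313 operations the total work is O(2313). Amortized O(1) per enqueue/dequeue.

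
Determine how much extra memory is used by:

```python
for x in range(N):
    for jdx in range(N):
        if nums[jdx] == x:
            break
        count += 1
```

Space complexity: O(1).
Only a constant amount of auxiliary storage is used; nothing grows with n.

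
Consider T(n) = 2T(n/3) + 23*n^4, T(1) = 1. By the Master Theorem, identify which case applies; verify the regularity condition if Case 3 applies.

a=2, b=3, f(n)=23*n^4.
log_3(2) = 0.6309 < 4.
f(n) = Omega(n^(0.6309+epsilon)) for some epsilon > 0, so Case 3 is the candidate.
Regularity: a*f(n/b) = 2*23*(n/3)^4 = (2/81)*23*n^4 <= c*f(n) with c = 2/81 < 1. Satisfied.
Case 3: T(n) = Theta(n^4).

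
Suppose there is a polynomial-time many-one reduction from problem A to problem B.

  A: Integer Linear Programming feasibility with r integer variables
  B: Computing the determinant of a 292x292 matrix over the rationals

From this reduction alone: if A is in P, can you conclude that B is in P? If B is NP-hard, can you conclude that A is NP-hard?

A poly-time reduction A <=_p B transfers tractability DOWN (B easy => A easy) and hardness UP (A hard => B hard), not the reverse.
From A in P, the reduction alone does NOT give B in P: any problem in P trivially reduces to SAT, yet SAT is not known to be in P.
From B NP-hard, the reduction alone does NOT give A NP-hard: again, easy problems reduce to hard ones.
(Here in fact A is NP-complete and B is in P, so no such reduction is known -- its existence would imply P = NP; the analysis concerns only what the assumed reduction would or would not let you conclude.)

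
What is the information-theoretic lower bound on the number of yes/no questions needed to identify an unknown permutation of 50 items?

There are 50! = 30414093201713378043612608166064768844377641568960512000000000000 permutations. Each yes/no question gives at most 1 bit, so at least ceil(log_2(30414093201713378043612608166064768844377641568960512000000000000)) = 215 questions are needed.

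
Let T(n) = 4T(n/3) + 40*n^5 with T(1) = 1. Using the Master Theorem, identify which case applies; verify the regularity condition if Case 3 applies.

a=4, b=3, f(n)=40*n^5.
log_3(4) = 1.262 < 5.
f(n) = Omega(n^(1.262+epsilon)) for some epsilon > 0, so Case 3 is the candidate.
Regularity: a*f(n/b) = 4*40*(n/3)^5 = (4/243)*40*n^5 <= c*f(n) with c = 4/243 < 1. Satisfied.
Case 3: T(n) = Theta(n^5).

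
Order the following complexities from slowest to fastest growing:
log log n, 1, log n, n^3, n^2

Ordered by growth rate: 1 < log log n < log n < n^2 < n^3.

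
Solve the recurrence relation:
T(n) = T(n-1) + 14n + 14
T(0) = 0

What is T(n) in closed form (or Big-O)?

Dominant term in sum is 14*sum(i, i=1..n) = 14*n*(n+1)/2 = O(n^2).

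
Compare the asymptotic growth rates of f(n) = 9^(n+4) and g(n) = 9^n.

f(n) = 9^(n+4) and g(n) = 9^n are Theta of each other: 9^(n+4) = 9^4 * 9^n = Theta(9^n).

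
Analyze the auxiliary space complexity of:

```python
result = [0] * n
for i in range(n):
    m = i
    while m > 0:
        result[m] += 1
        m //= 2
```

Space complexity: O(n).
Auxiliary storage grows linearly with the input size n in the worst case.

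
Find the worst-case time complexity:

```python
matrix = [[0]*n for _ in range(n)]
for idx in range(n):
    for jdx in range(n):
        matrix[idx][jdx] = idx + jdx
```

Time complexity: O(n^2).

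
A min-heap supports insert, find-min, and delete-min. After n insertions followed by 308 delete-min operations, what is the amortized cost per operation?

Insert takes O(log n) worst case. Delete-min takes O(log n). Over a sequence of n inserts and 308 delete-mins, total cost is O((n + 308) log n). Amortized per operation: O(log n).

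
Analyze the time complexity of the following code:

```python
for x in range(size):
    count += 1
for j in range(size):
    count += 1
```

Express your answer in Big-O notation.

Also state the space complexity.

Time complexity: O(n).
Space complexity: O(1).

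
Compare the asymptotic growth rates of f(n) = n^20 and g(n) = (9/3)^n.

g(n) = (9/3)^n grows faster: (9/3)^n is exponential with base 9/3 > 1, dominating every polynomial.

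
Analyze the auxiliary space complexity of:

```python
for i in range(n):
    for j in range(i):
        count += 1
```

Space complexity: O(1).
Only a constant amount of auxiliary storage is used; nothing grows with n.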